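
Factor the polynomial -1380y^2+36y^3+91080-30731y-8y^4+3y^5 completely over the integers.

Trying the rational-root candidates, y = 8/3 is a root, so (3y-8) divides it; the quotient is y^4+12y^2-428y-11385.
Continuing, y = -9 is a root, giving the factor (y+9) and quotient y^3-9y^2+93y-1265.
Continuing, y = 11 is a root, giving the factor (y-11) and quotient y^2+2y+115.
The quadratic y^2+2y+115 has discriminant -456 < 0 and is irreducible over ℤ.

(3y-8)(y+9)(y-11)(y^2+2y+115)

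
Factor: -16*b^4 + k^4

(k)⁴ − (2*b)⁴ = ((k)² − (2*b)²)((k)² + (2*b)²); the first factor splits again, the second (k^2 + 4*b^2) is irreducible.

(k - 2*b)*(k + 2*b)*(k^2 + 4*b^2)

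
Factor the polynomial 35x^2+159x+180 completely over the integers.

(5x+12)(7x+15)

Need a pair with product 35·180 = 6300 and sum 159: that's 75 and 84.
Split the middle term: 35x^2+75x + 84x+180 = 5x(7x+15) + 12(7x+15).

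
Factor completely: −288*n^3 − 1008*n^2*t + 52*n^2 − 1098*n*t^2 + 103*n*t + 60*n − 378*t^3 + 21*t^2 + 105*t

Group: 8*n*(−36*n^2 − 99*n*t + 20*n − 63*t^2 + 35*t) + (6*t + 3)*(−36*n^2 − 99*n*t + 20*n − 63*t^2 + 35*t); both groups contain (−36*n^2 − 99*n*t + 20*n − 63*t^2 + 35*t), so (8*n + 6*t + 3) is a factor with cofactor −36*n^2 − 99*n*t + 20*n − 63*t^2 + 35*t.
The cofactor groups again: −36*n^2 − 99*n*t + 20*n − 63*t^2 + 35*t = −9*n*(4*n + 7*t) + (−9*t + 5)*(4*n + 7*t); both groups contain (4*n + 7*t), giving −(9*n + 9*t − 5)*(4*n + 7*t).

−(4*n + 7*t)*(8*n + 6*t + 3)*(9*n + 9*t − 5)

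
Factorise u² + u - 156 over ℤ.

(u + 13)(u - 12)

Two integers with product -156 and sum 1 are 13 and -12.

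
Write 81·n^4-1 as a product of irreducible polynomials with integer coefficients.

Difference of squares twice: with A = 3·n and B = 1, A⁴ − B⁴ = (A² − B²)(A² + B²), and A² − B² factors again.

(3·n+1)·(3·n-1)·(9·n^2+1)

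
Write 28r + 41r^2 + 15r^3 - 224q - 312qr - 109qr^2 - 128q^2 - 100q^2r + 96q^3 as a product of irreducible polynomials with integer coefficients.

(3q - 5r - 7)(4q + 3r + 4)(8q - r)

Group: 4q(24q^2 - 43qr - 56q + 5r^2 + 7r) + (3r + 4)(24q^2 - 43qr - 56q + 5r^2 + 7r); both groups contain (24q^2 - 43qr - 56q + 5r^2 + 7r), so (4q + 3r + 4) is a factor with cofactor 24q^2 - 43qr - 56q + 5r^2 + 7r.
The cofactor groups again: 24q^2 - 43qr - 56q + 5r^2 + 7r = 8q(3q - 5r - 7) - r(3q - 5r - 7); both groups contain (3q - 5r - 7), giving (8q - r)(3q - 5r - 7).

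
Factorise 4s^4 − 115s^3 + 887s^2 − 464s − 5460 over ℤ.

By the rational root theorem, s = 15/4 is a root, so (4s − 15) divides it; the quotient is s^3 − 25s^2 + 128s + 364.
Continuing, s = −2 is a root, so (s + 2) divides it; the quotient is s^2 − 27s + 182.
The remaining quadratic factors as (s − 14)(s − 13).

(4s − 15)(s + 2)(s − 13)(s − 14)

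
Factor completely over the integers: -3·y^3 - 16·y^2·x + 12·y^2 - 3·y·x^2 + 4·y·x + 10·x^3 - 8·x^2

-(3·y - 2·x)·(y + 5·x - 4)·(y + x)

Group: y·(-3·y^2 - y·x + 2·x^2) + (5·x - 4)·(-3·y^2 - y·x + 2·x^2); both groups contain (-3·y^2 - y·x + 2·x^2), so (y + 5·x - 4) is a factor with cofactor -3·y^2 - y·x + 2·x^2.
The cofactor groups again: -3·y^2 - y·x + 2·x^2 = -3·y·(y + x) + 2·x·(y + x); both groups contain (y + x), giving -(3·y - 2·x)·(y + x).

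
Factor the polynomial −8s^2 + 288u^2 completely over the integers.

8(6u − s)(6u + s)

Every term has a factor of 8. Then 36u^2 − s^2 = (6u)² − (s)².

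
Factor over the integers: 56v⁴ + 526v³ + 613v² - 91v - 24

By the rational root theorem, v = -3/2 is a root, so (2v + 3) divides it; the quotient is 28v³ + 221v² - 25v - 8.
Continuing, v = -1/7 is a root, giving the factor (7v + 1) and quotient 4v² + 31v - 8.
The remaining quadratic factors as (v + 8)(4v - 1).

(2v + 3)(4v - 1)(7v + 1)(v + 8)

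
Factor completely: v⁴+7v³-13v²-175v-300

Trying the rational-root candidates, v = -4 is a root, so (v+4) is a factor; dividing leaves v³+3v²-25v-75.
Then v = -3 is a root, giving the factor (v+3) and quotient v²-25.
The remaining quadratic factors as (v+5)(v-5).

(v+3)(v+4)(v+5)(v-5)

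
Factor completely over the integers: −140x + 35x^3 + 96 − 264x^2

Among the possible rational roots, x = 8 is a root, so (x − 8) is a factor; dividing leaves 35x^2 + 16x − 12.
The remaining quadratic factors as (5x − 2)(7x + 6).

(5x − 2)(7x + 6)(x − 8)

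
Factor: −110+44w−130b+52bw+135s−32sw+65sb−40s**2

−(8s−13b−11)(5s+4w−10)

Group: −8s(5s+4w−10) + (13b+11)(5s+4w−10); both groups contain (5s+4w−10).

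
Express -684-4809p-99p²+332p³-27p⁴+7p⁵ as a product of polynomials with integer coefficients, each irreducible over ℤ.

(7p+1)(p+3)(p-4)(p²-3p+57)

By the rational root theorem, p = -1/7 is a root, so (7p+1) divides it; the quotient is p⁴-4p³+48p²-21p-684.
Then p = 4 is a root, so (p-4) is a factor; dividing leaves p³+48p+171.
Then p = -3 is a root, giving the factor (p+3) and quotient p²-3p+57.
The quadratic p²-3p+57 has discriminant -219 < 0 and is irreducible over ℤ.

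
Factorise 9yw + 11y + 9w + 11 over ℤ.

Group as (9yw + 11y) + (9w + 11) = y(9w + 11) + (9w + 11).
Both groups share the factor (9w + 11).

(9w + 11)(y + 1)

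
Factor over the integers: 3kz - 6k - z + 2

Group as (3kz - 6k) + (-z + 2) = 3k(z - 2) - (z - 2).
Both groups share the factor (z - 2).

(3k - 1)(z - 2)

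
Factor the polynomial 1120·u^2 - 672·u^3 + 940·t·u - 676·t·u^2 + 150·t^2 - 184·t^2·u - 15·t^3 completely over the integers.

Group: 3·t·(-5·t^2 - 38·t·u + 50·t - 48·u^2 + 80·u) + 14·u·(-5·t^2 - 38·t·u + 50·t - 48·u^2 + 80·u); both groups contain (-5·t^2 - 38·t·u + 50·t - 48·u^2 + 80·u), so (3·t + 14·u) is a factor with cofactor -5·t^2 - 38·t·u + 50·t - 48·u^2 + 80·u.
The cofactor groups again: -5·t^2 - 38·t·u + 50·t - 48·u^2 + 80·u = -t·(5·t + 8·u) + (-6·u + 10)·(5·t + 8·u); both groups contain (5·t + 8·u), giving -(t + 6·u - 10)·(5·t + 8·u).

-(3·t + 14·u)·(5·t + 8·u)·(t + 6·u - 10)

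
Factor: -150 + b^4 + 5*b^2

Substitute u = b^2 to get a quadratic in u, then factor.
b^2 - 10 is irreducible over ℤ (10 is not a perfect square).
b^2 + 15 is irreducible over ℤ (always positive, so no real roots).

(b^2 + 15)*(b^2 - 10)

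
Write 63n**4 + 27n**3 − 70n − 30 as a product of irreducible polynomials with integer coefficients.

(7n + 3)(9n**3 − 10)

Group as (63n**4 − 70n) + (27n**3 − 30) = 7n(9n**3 − 10) + 3(9n**3 − 10).
Both groups share the factor (9n**3 − 10).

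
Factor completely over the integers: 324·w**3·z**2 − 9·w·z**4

Pull out the common factor 9·w·z**2; 36·w**2 − z**2 is a difference of squares.

9·w·z**2·(6·w + z)·(6·w − z)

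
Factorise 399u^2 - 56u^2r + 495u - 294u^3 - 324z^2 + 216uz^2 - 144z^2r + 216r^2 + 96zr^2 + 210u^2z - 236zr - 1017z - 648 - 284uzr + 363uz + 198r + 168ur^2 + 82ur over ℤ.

-(6u - 4r - 9)(7u - 9z + 6r - 8)(7u + 4z + 9)

Group: 7u(-42u^2 - 24uz + 28ur + 9u + 16zr + 36z + 36r + 81) + (-9z + 6r - 8)(-42u^2 - 24uz + 28ur + 9u + 16zr + 36z + 36r + 81); both groups contain (-42u^2 - 24uz + 28ur + 9u + 16zr + 36z + 36r + 81), so (7u - 9z + 6r - 8) is a factor with cofactor -42u^2 - 24uz + 28ur + 9u + 16zr + 36z + 36r + 81.
The cofactor groups again: -42u^2 - 24uz + 28ur + 9u + 16zr + 36z + 36r + 81 = -6u(7u + 4z + 9) + (4r + 9)(7u + 4z + 9); both groups contain (7u + 4z + 9), giving -(6u - 4r - 9)(7u + 4z + 9).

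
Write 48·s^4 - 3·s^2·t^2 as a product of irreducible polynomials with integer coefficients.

Every term has a factor of 3·s^2. Then 16·s^2 - t^2 = (4·s)² − (t)².

3·s^2·(4·s + t)·(4·s - t)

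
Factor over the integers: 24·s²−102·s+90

6·(4·s−5)·(s−3)

Pull out the common factor 6, then factor the remaining trinomial.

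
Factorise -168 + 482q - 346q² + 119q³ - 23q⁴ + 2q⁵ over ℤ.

(2q - 1)(q - 3)(q - 4)(q² - 4q + 14)

Among the possible rational roots, q = 1/2 is a root, giving the factor (2q - 1) and quotient q⁴ - 11q³ + 54q² - 146q + 168.
Continuing, q = 3 is a root, so (q - 3) is a factor; dividing leaves q³ - 8q² + 30q - 56.
Next, q = 4 is a root, so (q - 4) is a factor; dividing leaves q² - 4q + 14.
The quadratic q² - 4q + 14 has discriminant -40 < 0 and is irreducible over ℤ.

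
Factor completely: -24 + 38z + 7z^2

Need a pair with product 7·(-24) = -168 and sum 38: that's 42 and -4.
Split the middle term: 7z^2 + 42z - 4z - 24 = 7z(z + 6) - 4(z + 6).

(7z - 4)(z + 6)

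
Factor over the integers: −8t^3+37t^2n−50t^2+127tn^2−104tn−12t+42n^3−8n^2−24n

−(t−7n+6)(t+2n)(8t+3n+2)

Group: 8t(−t^2+5tn−6t+14n^2−12n) + (3n+2)(−t^2+5tn−6t+14n^2−12n); both groups contain (−t^2+5tn−6t+14n^2−12n), so (8t+3n+2) is a factor with cofactor −t^2+5tn−6t+14n^2−12n.
The cofactor groups again: −t^2+5tn−6t+14n^2−12n = −t(t−7n+6) − 2n(t−7n+6); both groups contain (t−7n+6), giving −(t+2n)(t−7n+6).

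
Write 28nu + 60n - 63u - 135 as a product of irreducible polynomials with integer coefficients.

(4n - 9)(7u + 15)

Group as (28nu + 60n) + (-63u - 135) = 4n(7u + 15) - 9(7u + 15).
Both groups share the factor (7u + 15).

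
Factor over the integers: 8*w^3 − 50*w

Factor out 2*w, leaving 4*w^2 − 25, which is a difference of two squares.

2*w*(2*w + 5)*(2*w − 5)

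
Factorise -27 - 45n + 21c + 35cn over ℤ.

(5n + 3)(7c - 9)

Group as (35cn + 21c) + (-45n - 27) = 7c(5n + 3) - 9(5n + 3).
Both groups share the factor (5n + 3).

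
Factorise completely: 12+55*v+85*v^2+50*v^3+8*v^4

(2*v+1)*(4*v+3)*(v+1)*(v+4)

Testing divisors of the constant over divisors of the leading coefficient, v = -4 is a root, giving the factor (v+4) and quotient 8*v^3+18*v^2+13*v+3.
Continuing, v = -1 is a root, so (v+1) divides it; the quotient is 8*v^2+10*v+3.
The remaining quadratic factors as (2*v+1)(4*v+3).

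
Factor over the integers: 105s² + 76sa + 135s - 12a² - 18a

(15s - 2a)(7s + 6a + 9)

Group: 7s(15s - 2a) + (6a + 9)(15s - 2a); both groups contain (15s - 2a).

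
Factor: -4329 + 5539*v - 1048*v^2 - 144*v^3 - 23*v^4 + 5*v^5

(5*v - 13)*(v - 1)*(v - 9)*(v^2 + 8*v + 37)

Among the possible rational roots, v = 9 is a root, giving the factor (v - 9) and quotient 5*v^4 + 22*v^3 + 54*v^2 - 562*v + 481.
Then v = 1 is a root, giving the factor (v - 1) and quotient 5*v^3 + 27*v^2 + 81*v - 481.
Continuing, v = 13/5 is a root, giving the factor (5*v - 13) and quotient v^2 + 8*v + 37.
The quadratic v^2 + 8*v + 37 has discriminant -84 < 0 and is irreducible over ℤ.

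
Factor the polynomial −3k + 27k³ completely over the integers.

Factor out 3k, leaving 9k² − 1, which is a difference of two squares.

3k(3k + 1)(3k − 1)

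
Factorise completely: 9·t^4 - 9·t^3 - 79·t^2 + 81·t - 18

(3·t - 1)·(3·t - 2)·(t + 3)·(t - 3)

Trying the rational-root candidates, t = 2/3 is a root, so (3·t - 2) divides it; the quotient is 3·t^3 - t^2 - 27·t + 9.
Then t = -3 is a root, giving the factor (t + 3) and quotient 3·t^2 - 10·t + 3.
The remaining quadratic factors as (t - 3)(3·t - 1).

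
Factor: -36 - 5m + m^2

Two integers with product -36 and sum -5 are -9 and 4.

(m + 4)(m - 9)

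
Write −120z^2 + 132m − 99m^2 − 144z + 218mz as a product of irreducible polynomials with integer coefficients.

Group: −9m(11m − 12z) + (10z + 12)(11m − 12z); both groups contain (11m − 12z).

−(11m − 12z)(9m − 10z − 12)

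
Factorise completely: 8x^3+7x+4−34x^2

(2x−1)(4x+1)(x−4)

By the rational root theorem, x = 1/2 is a root, so (2x−1) is a factor; dividing leaves 4x^2−15x−4.
The remaining quadratic factors as (x−4)(4x+1).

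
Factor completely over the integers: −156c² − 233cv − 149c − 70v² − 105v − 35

Group: −13c(12c + 5v + 5) + (−14v − 7)(12c + 5v + 5); both groups contain (12c + 5v + 5).

−(12c + 5v + 5)(13c + 14v + 7)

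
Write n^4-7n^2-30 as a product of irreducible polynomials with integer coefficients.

(n^2+3)(n^2-10)

Substitute u = n^2 to get a quadratic in u, then factor.
n^2+3 is irreducible over ℤ (always positive, so no real roots).
n^2-10 is irreducible over ℤ (10 is not a perfect square).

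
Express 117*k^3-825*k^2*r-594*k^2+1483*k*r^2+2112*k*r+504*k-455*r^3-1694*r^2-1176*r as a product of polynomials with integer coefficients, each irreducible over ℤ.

(13*k-5*r-14)*(3*k-13*r-12)*(3*k-7*r)

Group: 3*k*(39*k^2-106*k*r-42*k+35*r^2+98*r) + (-13*r-12)*(39*k^2-106*k*r-42*k+35*r^2+98*r); both groups contain (39*k^2-106*k*r-42*k+35*r^2+98*r), so (3*k-13*r-12) is a factor with cofactor 39*k^2-106*k*r-42*k+35*r^2+98*r.
The cofactor groups again: 39*k^2-106*k*r-42*k+35*r^2+98*r = 3*k*(13*k-5*r-14) - 7*r*(13*k-5*r-14); both groups contain (13*k-5*r-14), giving (3*k-7*r)*(13*k-5*r-14).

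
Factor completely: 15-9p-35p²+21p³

Group as (21p³-9p) + (-35p²+15) = 3p(7p²-3) - 5(7p²-3).
Both groups share the factor (7p²-3).

(3p-5)(7p²-3)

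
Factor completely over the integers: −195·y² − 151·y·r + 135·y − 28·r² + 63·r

Group: −15·y·(13·y + 4·r − 9) − 7·r·(13·y + 4·r − 9); both groups contain (13·y + 4·r − 9).

−(13·y + 4·r − 9)·(15·y + 7·r)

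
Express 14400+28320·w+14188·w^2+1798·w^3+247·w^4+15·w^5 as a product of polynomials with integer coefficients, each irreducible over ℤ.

(3·w+5)·(5·w+4)·(w+12)·(w^2+2·w+60)

By the rational root theorem, w = -4/5 is a root, giving the factor (5·w+4) and quotient 3·w^4+47·w^3+322·w^2+2580·w+3600.
Continuing, w = -12 is a root, giving the factor (w+12) and quotient 3·w^3+11·w^2+190·w+300.
Next, w = -5/3 is a root, so (3·w+5) divides it; the quotient is w^2+2·w+60.
The quadratic w^2+2·w+60 has discriminant -236 < 0 and is irreducible over ℤ.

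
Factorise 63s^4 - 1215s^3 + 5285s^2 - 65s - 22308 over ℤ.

Trying the rational-root candidates, s = -12/7 is a root, so (7s + 12) divides it; the quotient is 9s^3 - 189s^2 + 1079s - 1859.
Next, s = 13 is a root, so (s - 13) divides it; the quotient is 9s^2 - 72s + 143.
The remaining quadratic factors as (3s - 11)(3s - 13).

(3s - 11)(3s - 13)(7s + 12)(s - 13)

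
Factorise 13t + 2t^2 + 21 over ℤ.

Need a pair with product 2·21 = 42 and sum 13: that's 6 and 7.
Split the middle term: 2t^2 + 6t + 7t + 21 = 2t(t + 3) + 7(t + 3).

(2t + 7)(t + 3)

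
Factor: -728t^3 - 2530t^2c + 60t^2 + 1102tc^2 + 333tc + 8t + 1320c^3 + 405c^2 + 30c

-(13t - 11c - 2)(4t + 15c)(14t + 8c + 1)

Group: 4t(-182t^2 + 50tc + 15t + 88c^2 + 27c + 2) + 15c(-182t^2 + 50tc + 15t + 88c^2 + 27c + 2); both groups contain (-182t^2 + 50tc + 15t + 88c^2 + 27c + 2), so (4t + 15c) is a factor with cofactor -182t^2 + 50tc + 15t + 88c^2 + 27c + 2.
The cofactor groups again: -182t^2 + 50tc + 15t + 88c^2 + 27c + 2 = -14t(13t - 11c - 2) + (-8c - 1)(13t - 11c - 2); both groups contain (13t - 11c - 2), giving -(14t + 8c + 1)(13t - 11c - 2).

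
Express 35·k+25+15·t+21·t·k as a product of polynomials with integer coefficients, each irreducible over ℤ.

Group as (21·t·k+15·t) + (35·k+25) = 3·t·(7·k+5) + 5·(7·k+5).
Both groups share the factor (7·k+5).

(3·t+5)·(7·k+5)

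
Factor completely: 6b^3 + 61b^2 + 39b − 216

Testing divisors of the constant over divisors of the leading coefficient, b = −9 is a root, so (b + 9) divides it; the quotient is 6b^2 + 7b − 24.
The remaining quadratic factors as (2b − 3)(3b + 8).

(2b − 3)(3b + 8)(b + 9)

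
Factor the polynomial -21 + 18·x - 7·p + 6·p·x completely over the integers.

Group as (6·p·x - 7·p) + (18·x - 21) = p·(6·x - 7) + 3·(6·x - 7).
Both groups share the factor (6·x - 7).

(6·x - 7)·(p + 3)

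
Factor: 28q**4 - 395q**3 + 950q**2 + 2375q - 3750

Trying the rational-root candidates, q = 5/4 is a root, so (4q - 5) is a factor; dividing leaves 7q**3 - 90q**2 + 125q + 750.
Continuing, q = -15/7 is a root, so (7q + 15) divides it; the quotient is q**2 - 15q + 50.
The remaining quadratic factors as (q - 10)(q - 5).

(4q - 5)(7q + 15)(q - 10)(q - 5)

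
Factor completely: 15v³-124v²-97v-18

(3v+1)(5v+2)(v-9)

Trying the rational-root candidates, v = 9 is a root, giving the factor (v-9) and quotient 15v²+11v+2.
The remaining quadratic factors as (5v+2)(3v+1).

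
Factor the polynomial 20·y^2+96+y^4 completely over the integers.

(y^2+12)·(y^2+8)

Substitute u = y^2 to get a quadratic in u, then factor.
y^2+8 is irreducible over ℤ (always positive, so no real roots).
y^2+12 is irreducible over ℤ (always positive, so no real roots).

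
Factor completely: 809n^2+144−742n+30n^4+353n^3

(2n+9)(3n−1)(5n−2)(n+8)

Trying the rational-root candidates, n = 2/5 is a root, so (5n−2) divides it; the quotient is 6n^3+73n^2+191n−72.
Then n = −8 is a root, so (n+8) divides it; the quotient is 6n^2+25n−9.
The remaining quadratic factors as (2n+9)(3n−1).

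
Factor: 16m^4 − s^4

(2m)⁴ − (s)⁴ = ((2m)² − (s)²)((2m)² + (s)²); the first factor splits again, the second (4m^2 + s^2) is irreducible.

(2m + s)(2m − s)(4m^2 + s^2)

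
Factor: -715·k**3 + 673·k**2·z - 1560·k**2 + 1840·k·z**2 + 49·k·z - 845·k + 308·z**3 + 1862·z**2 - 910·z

-(11·k + 2·z + 13)·(13·k + 14·z)·(5·k - 11·z + 5)

Group: 5·k·(-143·k**2 - 180·k·z - 169·k - 28·z**2 - 182·z) + (-11·z + 5)·(-143·k**2 - 180·k·z - 169·k - 28·z**2 - 182·z); both groups contain (-143·k**2 - 180·k·z - 169·k - 28·z**2 - 182·z), so (5·k - 11·z + 5) is a factor with cofactor -143·k**2 - 180·k·z - 169·k - 28·z**2 - 182·z.
The cofactor groups again: -143·k**2 - 180·k·z - 169·k - 28·z**2 - 182·z = -11·k·(13·k + 14·z) + (-2·z - 13)·(13·k + 14·z); both groups contain (13·k + 14·z), giving -(11·k + 2·z + 13)·(13·k + 14·z).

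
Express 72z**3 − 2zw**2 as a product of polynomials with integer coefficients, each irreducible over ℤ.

Factor out 2z, leaving 36z**2 − w**2, which is a difference of two squares.

2z(6z − w)(6z + w)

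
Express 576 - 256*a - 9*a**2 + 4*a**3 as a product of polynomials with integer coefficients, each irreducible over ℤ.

(4*a - 9)*(a + 8)*(a - 8)

Among the possible rational roots, a = -8 is a root, so (a + 8) divides it; the quotient is 4*a**2 - 41*a + 72.
The remaining quadratic factors as (4*a - 9)(a - 8).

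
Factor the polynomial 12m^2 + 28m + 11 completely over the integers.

(2m + 1)(6m + 11)

Need a pair with product 12·11 = 132 and sum 28: that's 22 and 6.
Split the middle term: 12m^2 + 22m + 6m + 11 = 2m(6m + 11) + (6m + 11).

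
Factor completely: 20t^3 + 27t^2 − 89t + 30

Testing divisors of the constant over divisors of the leading coefficient, t = 2/5 is a root, so (5t − 2) is a factor; dividing leaves 4t^2 + 7t − 15.
The remaining quadratic factors as (4t − 5)(t + 3).

(4t − 5)(5t − 2)(t + 3)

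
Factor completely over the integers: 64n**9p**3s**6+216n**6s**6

Factor out 8n**6s**6 first: what remains is 8n**3p**3+27.
Recognize a sum of cubes with the parts 2np and 3.

8n**6s**6(2np+3)(4n**2p**2-6np+9)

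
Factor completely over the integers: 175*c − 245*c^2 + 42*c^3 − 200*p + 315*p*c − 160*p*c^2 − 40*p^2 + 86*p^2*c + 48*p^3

(8*p − 7*c)*(3*p − c + 5)*(2*p + 6*c − 5)

Group: 2*p*(24*p^2 − 29*p*c + 40*p + 7*c^2 − 35*c) + (6*c − 5)*(24*p^2 − 29*p*c + 40*p + 7*c^2 − 35*c); both groups contain (24*p^2 − 29*p*c + 40*p + 7*c^2 − 35*c), so (2*p + 6*c − 5) is a factor with cofactor 24*p^2 − 29*p*c + 40*p + 7*c^2 − 35*c.
The cofactor groups again: 24*p^2 − 29*p*c + 40*p + 7*c^2 − 35*c = 8*p*(3*p − c + 5) − 7*c*(3*p − c + 5); both groups contain (3*p − c + 5), giving (8*p − 7*c)*(3*p − c + 5).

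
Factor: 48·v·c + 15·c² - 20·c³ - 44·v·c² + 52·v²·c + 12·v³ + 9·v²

(4·v - 4·c + 3)·(v + 5·c)·(3·v + c)

Group: 3·v·(4·v² + 16·v·c + 3·v - 20·c² + 15·c) + c·(4·v² + 16·v·c + 3·v - 20·c² + 15·c); both groups contain (4·v² + 16·v·c + 3·v - 20·c² + 15·c), so (3·v + c) is a factor with cofactor 4·v² + 16·v·c + 3·v - 20·c² + 15·c.
The cofactor groups again: 4·v² + 16·v·c + 3·v - 20·c² + 15·c = v·(4·v - 4·c + 3) + 5·c·(4·v - 4·c + 3); both groups contain (4·v - 4·c + 3), giving (v + 5·c)·(4·v - 4·c + 3).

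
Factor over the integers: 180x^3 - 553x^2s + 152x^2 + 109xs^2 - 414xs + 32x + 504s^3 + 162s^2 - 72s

(5x - 8s + 2)(4x - 9s)(9x + 7s + 4)

Group: 4x(45x^2 - 37xs + 38x - 56s^2 - 18s + 8) - 9s(45x^2 - 37xs + 38x - 56s^2 - 18s + 8); both groups contain (45x^2 - 37xs + 38x - 56s^2 - 18s + 8), so (4x - 9s) is a factor with cofactor 45x^2 - 37xs + 38x - 56s^2 - 18s + 8.
The cofactor groups again: 45x^2 - 37xs + 38x - 56s^2 - 18s + 8 = 5x(9x + 7s + 4) + (-8s + 2)(9x + 7s + 4); both groups contain (9x + 7s + 4), giving (5x - 8s + 2)(9x + 7s + 4).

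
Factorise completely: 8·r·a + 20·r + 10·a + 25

(2·a + 5)·(4·r + 5)

Group as (8·r·a + 20·r) + (10·a + 25) = 4·r·(2·a + 5) + 5·(2·a + 5).
Both groups share the factor (2·a + 5).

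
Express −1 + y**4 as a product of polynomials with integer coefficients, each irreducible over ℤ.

Write as (y**2)² − (1)², then factor y**2 − 1 once more.

(y + 1)*(y − 1)*(y**2 + 1)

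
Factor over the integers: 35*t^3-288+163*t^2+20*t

Among the possible rational roots, t = 8/7 is a root, so (7*t-8) divides it; the quotient is 5*t^2+29*t+36.
The remaining quadratic factors as (t+4)(5*t+9).

(5*t+9)*(7*t-8)*(t+4)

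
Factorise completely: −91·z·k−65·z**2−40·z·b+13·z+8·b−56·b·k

Group: −5·z·(13·z+8·b) + (−7·k+1)·(13·z+8·b); both groups contain (13·z+8·b).

−(5·z+7·k−1)·(13·z+8·b)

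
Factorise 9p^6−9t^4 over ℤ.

−9(t^2−p^3)(t^2+p^3)

Every term has a factor of 9; factoring it out leaves −t^4+p^6.
Recognize a difference of squares with the parts p^3 and t^2.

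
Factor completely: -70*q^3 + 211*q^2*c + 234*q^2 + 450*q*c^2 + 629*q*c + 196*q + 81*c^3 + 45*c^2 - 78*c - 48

Group: 5*q*(-14*q^2 + 45*q*c + 44*q + 81*c^2 + 126*c + 48) + (c - 1)*(-14*q^2 + 45*q*c + 44*q + 81*c^2 + 126*c + 48); both groups contain (-14*q^2 + 45*q*c + 44*q + 81*c^2 + 126*c + 48), so (5*q + c - 1) is a factor with cofactor -14*q^2 + 45*q*c + 44*q + 81*c^2 + 126*c + 48.
The cofactor groups again: -14*q^2 + 45*q*c + 44*q + 81*c^2 + 126*c + 48 = -7*q*(2*q - 9*c - 8) + (-9*c - 6)*(2*q - 9*c - 8); both groups contain (2*q - 9*c - 8), giving -(7*q + 9*c + 6)*(2*q - 9*c - 8).

-(2*q - 9*c - 8)*(7*q + 9*c + 6)*(5*q + c - 1)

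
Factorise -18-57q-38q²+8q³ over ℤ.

(2q+1)(4q+3)(q-6)

Testing divisors of the constant over divisors of the leading coefficient, q = -1/2 is a root, giving the factor (2q+1) and quotient 4q²-21q-18.
The remaining quadratic factors as (4q+3)(q-6).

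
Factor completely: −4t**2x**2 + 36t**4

4t**2(3t + x)(3t − x)

Pull out the common factor 4t**2; 9t**2 − x**2 is a difference of squares.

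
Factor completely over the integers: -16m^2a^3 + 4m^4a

Factor out 4m^2a, leaving m^2 - 4a^2, which is a difference of two squares.

4am^2(m - 2a)(m + 2a)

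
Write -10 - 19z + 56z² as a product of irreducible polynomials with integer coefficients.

Need a pair with product 56·(-10) = -560 and sum -19: that's -35 and 16.
Split the middle term: 56z² - 35z + 16z - 10 = 7z(8z - 5) + 2(8z - 5).

(7z + 2)(8z - 5)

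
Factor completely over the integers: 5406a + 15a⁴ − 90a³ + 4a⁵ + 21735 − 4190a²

(4a + 7)(a − 3)(a − 9)(a² + 14a + 115)

Among the possible rational roots, a = 3 is a root, so (a − 3) is a factor; dividing leaves 4a⁴ + 27a³ − 9a² − 4217a − 7245.
Then a = −7/4 is a root, so (4a + 7) divides it; the quotient is a³ + 5a² − 11a − 1035.
Next, a = 9 is a root, so (a − 9) divides it; the quotient is a² + 14a + 115.
The quadratic a² + 14a + 115 has discriminant −264 < 0 and is irreducible over ℤ.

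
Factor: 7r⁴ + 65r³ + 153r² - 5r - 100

Trying the rational-root candidates, r = -4 is a root, so (r + 4) is a factor; dividing leaves 7r³ + 37r² + 5r - 25.
Next, r = -5 is a root, so (r + 5) divides it; the quotient is 7r² + 2r - 5.
The remaining quadratic factors as (7r - 5)(r + 1).

(7r - 5)(r + 1)(r + 4)(r + 5)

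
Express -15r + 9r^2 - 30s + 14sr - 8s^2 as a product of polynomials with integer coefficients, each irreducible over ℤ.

Group: -4s(2s + r) + (9r - 15)(2s + r); both groups contain (2s + r).

-(4s - 9r + 15)(2s + r)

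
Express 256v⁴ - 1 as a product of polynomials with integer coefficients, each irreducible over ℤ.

(4v + 1)(4v - 1)(16v² + 1)

Write as (16v²)² − (1)², then factor 16v² - 1 once more.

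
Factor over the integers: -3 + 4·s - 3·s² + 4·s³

(4·s - 3)·(s² + 1)

Group as (4·s³ + 4·s) + (-3·s² - 3) = 4·s·(s² + 1) - 3·(s² + 1).
Both groups share the factor (s² + 1).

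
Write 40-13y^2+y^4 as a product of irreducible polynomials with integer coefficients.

(y^2-5)(y^2-8)

Substitute u = y^2 to get a quadratic in u, then factor.
y^2-8 is irreducible over ℤ (8 is not a perfect square).
y^2-5 is irreducible over ℤ (5 is not a perfect square).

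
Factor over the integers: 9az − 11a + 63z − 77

(9z − 11)(a + 7)

Group as (9az − 11a) + (63z − 77) = a(9z − 11) + 7(9z − 11).
Both groups share the factor (9z − 11).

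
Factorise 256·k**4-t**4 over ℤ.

(4·k+t)·(4·k-t)·(16·k**2+t**2)

Write as (16·k**2)² − (t**2)², then factor 16·k**2-t**2 once more.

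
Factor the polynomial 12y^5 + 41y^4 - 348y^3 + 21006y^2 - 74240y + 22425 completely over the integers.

Trying the rational-root candidates, y = 1/3 is a root, so (3y - 1) divides it; the quotient is 4y^4 + 15y^3 - 111y^2 + 6965y - 22425.
Next, y = -15 is a root, giving the factor (y + 15) and quotient 4y^3 - 45y^2 + 564y - 1495.
Then y = 13/4 is a root, so (4y - 13) is a factor; dividing leaves y^2 - 8y + 115.
The quadratic y^2 - 8y + 115 has discriminant -396 < 0 and is irreducible over ℤ.

(3y - 1)(4y - 13)(y + 15)(y^2 - 8y + 115)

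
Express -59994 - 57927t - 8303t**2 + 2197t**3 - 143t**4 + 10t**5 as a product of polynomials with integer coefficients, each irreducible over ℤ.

Testing divisors of the constant over divisors of the leading coefficient, t = -11/5 is a root, so (5t + 11) divides it; the quotient is 2t**4 - 33t**3 + 512t**2 - 2787t - 5454.
Next, t = 9 is a root, so (t - 9) divides it; the quotient is 2t**3 - 15t**2 + 377t + 606.
Next, t = -3/2 is a root, giving the factor (2t + 3) and quotient t**2 - 9t + 202.
The quadratic t**2 - 9t + 202 has discriminant -727 < 0 and is irreducible over ℤ.

(2t + 3)(5t + 11)(t - 9)(t**2 - 9t + 202)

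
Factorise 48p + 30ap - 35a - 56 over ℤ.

(5a + 8)(6p - 7)

Group as (30ap - 35a) + (48p - 56) = 5a(6p - 7) + 8(6p - 7).
Both groups share the factor (6p - 7).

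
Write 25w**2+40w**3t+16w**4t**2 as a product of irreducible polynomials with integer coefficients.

w**2(4wt+5)**2

Pull out the common factor w**2, leaving 16w**2t**2+40wt+25.
Recognize a perfect-square trinomial with the parts 5 and 4wt.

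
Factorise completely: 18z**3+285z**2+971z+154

Among the possible rational roots, z = −14/3 is a root, giving the factor (3z+14) and quotient 6z**2+67z+11.
The remaining quadratic factors as (z+11)(6z+1).

(3z+14)(6z+1)(z+11)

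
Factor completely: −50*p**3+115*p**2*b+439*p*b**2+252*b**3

−(2*p−9*b)*(5*p+4*b)*(5*p+7*b)

Group: 2*p*(−25*p**2−55*p*b−28*b**2) − 9*b*(−25*p**2−55*p*b−28*b**2); both groups contain (−25*p**2−55*p*b−28*b**2), so (2*p−9*b) is a factor with cofactor −25*p**2−55*p*b−28*b**2.
The cofactor groups again: −25*p**2−55*p*b−28*b**2 = −5*p*(5*p+7*b) − 4*b*(5*p+7*b); both groups contain (5*p+7*b), giving −(5*p+4*b)*(5*p+7*b).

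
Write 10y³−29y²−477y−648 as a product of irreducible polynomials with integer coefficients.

(2y+9)(5y+8)(y−9)

Trying the rational-root candidates, y = −9/2 is a root, giving the factor (2y+9) and quotient 5y²−37y−72.
The remaining quadratic factors as (y−9)(5y+8).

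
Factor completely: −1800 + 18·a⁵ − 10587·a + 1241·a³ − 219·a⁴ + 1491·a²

Trying the rational-root candidates, a = −1/6 is a root, so (6·a + 1) is a factor; dividing leaves 3·a⁴ − 37·a³ + 213·a² + 213·a − 1800.
Then a = 3 is a root, giving the factor (a − 3) and quotient 3·a³ − 28·a² + 129·a + 600.
Continuing, a = −8/3 is a root, so (3·a + 8) divides it; the quotient is a² − 12·a + 75.
The quadratic a² − 12·a + 75 has discriminant −156 < 0 and is irreducible over ℤ.

(3·a + 8)·(6·a + 1)·(a − 3)·(a² − 12·a + 75)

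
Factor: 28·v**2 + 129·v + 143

Need a pair with product 28·143 = 4004 and sum 129: that's 52 and 77.
Split the middle term: 28·v**2 + 52·v + 77·v + 143 = 4·v·(7·v + 13) + 11·(7·v + 13).

(4·v + 11)·(7·v + 13)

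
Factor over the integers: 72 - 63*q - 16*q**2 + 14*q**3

Group as (14*q**3 - 63*q) + (-16*q**2 + 72) = 7*q*(2*q**2 - 9) - 8*(2*q**2 - 9).
Both groups share the factor (2*q**2 - 9).

(7*q - 8)*(2*q**2 - 9)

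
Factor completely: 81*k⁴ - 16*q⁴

(3*k)⁴ − (2*q)⁴ = ((3*k)² − (2*q)²)((3*k)² + (2*q)²); the first factor splits again, the second (9*k² + 4*q²) is irreducible.

(3*k + 2*q)*(3*k - 2*q)*(9*k² + 4*q²)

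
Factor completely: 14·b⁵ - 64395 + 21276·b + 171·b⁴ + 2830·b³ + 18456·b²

Among the possible rational roots, b = 9/7 is a root, giving the factor (7·b - 9) and quotient 2·b⁴ + 27·b³ + 439·b² + 3201·b + 7155.
Continuing, b = -5 is a root, so (b + 5) divides it; the quotient is 2·b³ + 17·b² + 354·b + 1431.
Next, b = -9/2 is a root, so (2·b + 9) is a factor; dividing leaves b² + 4·b + 159.
The quadratic b² + 4·b + 159 has discriminant -620 < 0 and is irreducible over ℤ.

(2·b + 9)·(7·b - 9)·(b + 5)·(b² + 4·b + 159)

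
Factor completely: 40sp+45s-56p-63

(5s-7)(8p+9)

Group as (40sp+45s) + (-56p-63) = 5s(8p+9) - 7(8p+9).
Both groups share the factor (8p+9).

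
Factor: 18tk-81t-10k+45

(2k-9)(9t-5)

Group as (18tk-81t) + (-10k+45) = 9t(2k-9) - 5(2k-9).
Both groups share the factor (2k-9).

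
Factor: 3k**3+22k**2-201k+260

By the rational root theorem, k = -13 is a root, so (k+13) divides it; the quotient is 3k**2-17k+20.
The remaining quadratic factors as (3k-5)(k-4).

(3k-5)(k+13)(k-4)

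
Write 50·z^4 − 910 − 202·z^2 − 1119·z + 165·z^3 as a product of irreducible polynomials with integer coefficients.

Among the possible rational roots, z = −5/2 is a root, so (2·z + 5) divides it; the quotient is 25·z^3 + 20·z^2 − 151·z − 182.
Then z = 13/5 is a root, giving the factor (5·z − 13) and quotient 5·z^2 + 17·z + 14.
The remaining quadratic factors as (z + 2)(5·z + 7).

(2·z + 5)·(5·z + 7)·(5·z − 13)·(z + 2)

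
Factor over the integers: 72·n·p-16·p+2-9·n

(8·p-1)·(9·n-2)

Group as (72·n·p-9·n) + (-16·p+2) = 9·n·(8·p-1) - 2·(8·p-1).
Both groups share the factor (8·p-1).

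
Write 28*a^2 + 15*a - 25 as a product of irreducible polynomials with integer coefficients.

(4*a + 5)*(7*a - 5)

Need a pair with product 28·(-25) = -700 and sum 15: that's -20 and 35.
Split the middle term: 28*a^2 - 20*a + 35*a - 25 = 4*a*(7*a - 5) + 5*(7*a - 5).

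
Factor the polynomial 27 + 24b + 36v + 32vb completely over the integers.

Group as (32vb + 36v) + (24b + 27) = 4v(8b + 9) + 3(8b + 9).
Both groups share the factor (8b + 9).

(4v + 3)(8b + 9)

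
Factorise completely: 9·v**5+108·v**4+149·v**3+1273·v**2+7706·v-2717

(3·v+13)·(3·v-1)·(v+11)·(v**2-3·v+19)

Testing divisors of the constant over divisors of the leading coefficient, v = -11 is a root, so (v+11) divides it; the quotient is 9·v**4+9·v**3+50·v**2+723·v-247.
Continuing, v = -13/3 is a root, giving the factor (3·v+13) and quotient 3·v**3-10·v**2+60·v-19.
Continuing, v = 1/3 is a root, so (3·v-1) is a factor; dividing leaves v**2-3·v+19.
The quadratic v**2-3·v+19 has discriminant -67 < 0 and is irreducible over ℤ.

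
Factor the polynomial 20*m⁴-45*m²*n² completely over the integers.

Every term has a factor of 5*m². Then 4*m²-9*n² = (2*m)² − (3*n)².

5*m²*(2*m+3*n)*(2*m-3*n)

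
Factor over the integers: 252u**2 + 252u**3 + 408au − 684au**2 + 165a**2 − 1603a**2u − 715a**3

−(11a + 14u)(13a − 3u − 3)(5a + 6u)

Group: 5a(−143a**2 − 149au + 33a + 42u**2 + 42u) + 6u(−143a**2 − 149au + 33a + 42u**2 + 42u); both groups contain (−143a**2 − 149au + 33a + 42u**2 + 42u), so (5a + 6u) is a factor with cofactor −143a**2 − 149au + 33a + 42u**2 + 42u.
The cofactor groups again: −143a**2 − 149au + 33a + 42u**2 + 42u = −11a(13a − 3u − 3) − 14u(13a − 3u − 3); both groups contain (13a − 3u − 3), giving −(11a + 14u)(13a − 3u − 3).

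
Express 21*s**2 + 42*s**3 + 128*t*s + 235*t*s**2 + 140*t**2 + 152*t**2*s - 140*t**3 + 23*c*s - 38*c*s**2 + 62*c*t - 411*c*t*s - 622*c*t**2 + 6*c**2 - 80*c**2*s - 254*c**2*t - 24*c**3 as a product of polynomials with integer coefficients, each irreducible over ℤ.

-(2*c + 14*t + 3*s)*(3*c + 10*t + 7*s)*(4*c + t - 2*s - 1)

Group: 2*c*(-12*c**2 - 43*c*t - 22*c*s + 3*c - 10*t**2 + 13*t*s + 10*t + 14*s**2 + 7*s) + (14*t + 3*s)*(-12*c**2 - 43*c*t - 22*c*s + 3*c - 10*t**2 + 13*t*s + 10*t + 14*s**2 + 7*s); both groups contain (-12*c**2 - 43*c*t - 22*c*s + 3*c - 10*t**2 + 13*t*s + 10*t + 14*s**2 + 7*s), so (2*c + 14*t + 3*s) is a factor with cofactor -12*c**2 - 43*c*t - 22*c*s + 3*c - 10*t**2 + 13*t*s + 10*t + 14*s**2 + 7*s.
The cofactor groups again: -12*c**2 - 43*c*t - 22*c*s + 3*c - 10*t**2 + 13*t*s + 10*t + 14*s**2 + 7*s = -3*c*(4*c + t - 2*s - 1) + (-10*t - 7*s)*(4*c + t - 2*s - 1); both groups contain (4*c + t - 2*s - 1), giving -(3*c + 10*t + 7*s)*(4*c + t - 2*s - 1).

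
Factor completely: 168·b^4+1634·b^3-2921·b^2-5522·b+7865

(4·b-5)·(6·b+11)·(7·b-13)·(b+11)

Among the possible rational roots, b = -11/6 is a root, giving the factor (6·b+11) and quotient 28·b^3+221·b^2-892·b+715.
Then b = 5/4 is a root, so (4·b-5) divides it; the quotient is 7·b^2+64·b-143.
The remaining quadratic factors as (7·b-13)(b+11).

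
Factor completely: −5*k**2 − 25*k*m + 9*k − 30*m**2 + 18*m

−(5*k + 15*m − 9)*(k + 2*m)

Group: −k*(5*k + 15*m − 9) − 2*m*(5*k + 15*m − 9); both groups contain (5*k + 15*m − 9).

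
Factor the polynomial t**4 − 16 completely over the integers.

(t + 2)*(t − 2)*(t**2 + 4)

Substitute u = t**2 to get a quadratic in u, then factor.
t**2 − 4 is a difference of squares.
t**2 + 4 is irreducible over ℤ (sum of squares).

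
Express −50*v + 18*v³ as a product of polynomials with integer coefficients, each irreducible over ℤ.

2*v*(3*v + 5)*(3*v − 5)

Factor out 2*v, leaving 9*v² − 25, which is a difference of two squares.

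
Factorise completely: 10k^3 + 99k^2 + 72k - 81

Trying the rational-root candidates, k = -9 is a root, giving the factor (k + 9) and quotient 10k^2 + 9k - 9.
The remaining quadratic factors as (2k + 3)(5k - 3).

(2k + 3)(5k - 3)(k + 9)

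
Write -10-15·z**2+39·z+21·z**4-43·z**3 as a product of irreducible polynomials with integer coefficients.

By the rational root theorem, z = -1 is a root, so (z+1) divides it; the quotient is 21·z**3-64·z**2+49·z-10.
Then z = 2 is a root, giving the factor (z-2) and quotient 21·z**2-22·z+5.
The remaining quadratic factors as (7·z-5)(3·z-1).

(3·z-1)·(7·z-5)·(z+1)·(z-2)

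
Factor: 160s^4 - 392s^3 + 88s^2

Pull out the common factor 8s^2, then factor the remaining trinomial.

8s^2(4s - 1)(5s - 11)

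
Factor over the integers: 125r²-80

5(5r+4)(5r-4)

Pull out the common factor 5; 25r²-16 is a difference of squares.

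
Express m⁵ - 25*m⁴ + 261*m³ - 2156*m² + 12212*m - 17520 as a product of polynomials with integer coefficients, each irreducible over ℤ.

By the rational root theorem, m = 2 is a root, so (m - 2) is a factor; dividing leaves m⁴ - 23*m³ + 215*m² - 1726*m + 8760.
Continuing, m = 12 is a root, so (m - 12) divides it; the quotient is m³ - 11*m² + 83*m - 730.
Then m = 10 is a root, giving the factor (m - 10) and quotient m² - m + 73.
The quadratic m² - m + 73 has discriminant -291 < 0 and is irreducible over ℤ.

(m - 10)*(m - 12)*(m - 2)*(m² - m + 73)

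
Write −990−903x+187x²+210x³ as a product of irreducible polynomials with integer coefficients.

Among the possible rational roots, x = 15/7 is a root, so (7x−15) divides it; the quotient is 30x²+91x+66.
The remaining quadratic factors as (5x+6)(6x+11).

(5x+6)(6x+11)(7x−15)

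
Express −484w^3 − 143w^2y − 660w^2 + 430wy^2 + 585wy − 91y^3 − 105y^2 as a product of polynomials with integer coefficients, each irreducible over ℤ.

−(11w + 13y + 15)(11w − 7y)(4w − y)

Group: 4w(−121w^2 − 66wy − 165w + 91y^2 + 105y) − y(−121w^2 − 66wy − 165w + 91y^2 + 105y); both groups contain (−121w^2 − 66wy − 165w + 91y^2 + 105y), so (4w − y) is a factor with cofactor −121w^2 − 66wy − 165w + 91y^2 + 105y.
The cofactor groups again: −121w^2 − 66wy − 165w + 91y^2 + 105y = −11w(11w + 13y + 15) + 7y(11w + 13y + 15); both groups contain (11w + 13y + 15), giving −(11w − 7y)(11w + 13y + 15).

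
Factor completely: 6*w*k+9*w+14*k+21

(2*k+3)*(3*w+7)

Group as (6*w*k+9*w) + (14*k+21) = 3*w*(2*k+3) + 7*(2*k+3).
Both groups share the factor (2*k+3).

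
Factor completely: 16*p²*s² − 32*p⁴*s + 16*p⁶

16*p²*(p² − s)²

Every term has a factor of 16*p²; factoring it out leaves p⁴ − 2*p²*s + s².
Recognize a perfect-square trinomial with the parts p² and s.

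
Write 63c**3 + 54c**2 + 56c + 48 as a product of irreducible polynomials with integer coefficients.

(7c + 6)(9c**2 + 8)

Group as (63c**3 + 56c) + (54c**2 + 48) = 7c(9c**2 + 8) + 6(9c**2 + 8).
Both groups share the factor (9c**2 + 8).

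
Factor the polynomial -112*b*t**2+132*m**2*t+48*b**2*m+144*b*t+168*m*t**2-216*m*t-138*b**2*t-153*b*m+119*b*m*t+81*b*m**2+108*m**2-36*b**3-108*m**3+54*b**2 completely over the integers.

Group: 3*b*(-12*b**2-14*b*t+18*b+27*m**2+21*m*t-27*m) + (-4*m+8*t)*(-12*b**2-14*b*t+18*b+27*m**2+21*m*t-27*m); both groups contain (-12*b**2-14*b*t+18*b+27*m**2+21*m*t-27*m), so (3*b-4*m+8*t) is a factor with cofactor -12*b**2-14*b*t+18*b+27*m**2+21*m*t-27*m.
The cofactor groups again: -12*b**2-14*b*t+18*b+27*m**2+21*m*t-27*m = -2*b*(6*b+9*m+7*t-9) + 3*m*(6*b+9*m+7*t-9); both groups contain (6*b+9*m+7*t-9), giving -(2*b-3*m)*(6*b+9*m+7*t-9).

-(2*b-3*m)*(3*b-4*m+8*t)*(6*b+9*m+7*t-9)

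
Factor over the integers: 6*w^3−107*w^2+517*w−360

(6*w−5)*(w−8)*(w−9)

Among the possible rational roots, w = 8 is a root, so (w−8) is a factor; dividing leaves 6*w^2−59*w+45.
The remaining quadratic factors as (w−9)(6*w−5).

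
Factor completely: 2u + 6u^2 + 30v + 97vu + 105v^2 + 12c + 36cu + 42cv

(6c + 15v + u)(7v + 6u + 2)

Group: 7v(6c + 15v + u) + (6u + 2)(6c + 15v + u); both groups contain (6c + 15v + u).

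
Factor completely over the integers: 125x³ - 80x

Pull out the common factor 5x; 25x² - 16 is a difference of squares.

5x(5x + 4)(5x - 4)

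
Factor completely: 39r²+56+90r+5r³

(5r+14)(r+1)(r+4)

Among the possible rational roots, r = -4 is a root, so (r+4) is a factor; dividing leaves 5r²+19r+14.
The remaining quadratic factors as (5r+14)(r+1).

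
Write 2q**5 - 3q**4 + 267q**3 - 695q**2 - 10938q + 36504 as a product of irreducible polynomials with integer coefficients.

(2q - 9)(q + 6)(q - 4)(q**2 + q + 169)

Trying the rational-root candidates, q = -6 is a root, so (q + 6) is a factor; dividing leaves 2q**4 - 15q**3 + 357q**2 - 2837q + 6084.
Then q = 9/2 is a root, so (2q - 9) is a factor; dividing leaves q**3 - 3q**2 + 165q - 676.
Continuing, q = 4 is a root, so (q - 4) divides it; the quotient is q**2 + q + 169.
The quadratic q**2 + q + 169 has discriminant -675 < 0 and is irreducible over ℤ.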